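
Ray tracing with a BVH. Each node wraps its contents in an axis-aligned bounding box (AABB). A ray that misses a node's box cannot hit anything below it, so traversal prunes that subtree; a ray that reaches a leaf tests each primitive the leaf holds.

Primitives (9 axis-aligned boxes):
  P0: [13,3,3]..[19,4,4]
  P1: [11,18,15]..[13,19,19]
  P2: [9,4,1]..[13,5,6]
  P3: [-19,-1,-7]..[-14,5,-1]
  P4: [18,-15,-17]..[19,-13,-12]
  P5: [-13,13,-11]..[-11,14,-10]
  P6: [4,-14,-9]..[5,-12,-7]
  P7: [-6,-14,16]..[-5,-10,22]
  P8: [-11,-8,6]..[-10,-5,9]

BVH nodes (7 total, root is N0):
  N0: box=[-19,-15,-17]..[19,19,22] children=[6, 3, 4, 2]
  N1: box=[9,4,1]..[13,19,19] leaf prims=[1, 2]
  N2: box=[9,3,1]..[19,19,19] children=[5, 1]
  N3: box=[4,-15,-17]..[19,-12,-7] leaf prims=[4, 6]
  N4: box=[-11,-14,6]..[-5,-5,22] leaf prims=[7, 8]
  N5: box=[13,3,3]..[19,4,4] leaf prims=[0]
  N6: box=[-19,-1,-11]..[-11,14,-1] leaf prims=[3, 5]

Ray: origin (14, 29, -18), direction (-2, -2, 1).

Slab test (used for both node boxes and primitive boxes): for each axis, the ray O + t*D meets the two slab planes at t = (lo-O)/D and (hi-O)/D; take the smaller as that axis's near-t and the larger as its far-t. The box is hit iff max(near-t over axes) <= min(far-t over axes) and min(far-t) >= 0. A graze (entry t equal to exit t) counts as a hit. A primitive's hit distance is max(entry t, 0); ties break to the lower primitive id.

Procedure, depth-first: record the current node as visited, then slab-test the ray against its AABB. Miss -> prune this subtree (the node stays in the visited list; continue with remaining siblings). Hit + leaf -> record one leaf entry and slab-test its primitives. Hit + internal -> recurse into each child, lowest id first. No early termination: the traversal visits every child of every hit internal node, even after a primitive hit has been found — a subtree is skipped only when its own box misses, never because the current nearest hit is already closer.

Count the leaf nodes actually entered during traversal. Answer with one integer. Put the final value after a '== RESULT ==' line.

Walk:
N0 x:[-5/2,33/2] y:[5,22] z:[1,40] -> hit [5,33/2], descend [2, 3, 4, 6]
  N2 x:[-5/2,5/2] y:[5,13] z:[19,37] -> miss, prune
  N3 x:[-5/2,5] y:[41/2,22] z:[1,11] -> miss, prune
  N4 x:[19/2,25/2] y:[17,43/2] z:[24,40] -> miss, prune
  N6 x:[25/2,33/2] y:[15/2,15] z:[7,17] -> hit [25/2,15] leaf, test {P3@t=14, P5(miss)}

5 AABB tests over nodes [0, 2, 3, 4, 6]; 1 leaf entered; closest P3.

== RESULT ==
1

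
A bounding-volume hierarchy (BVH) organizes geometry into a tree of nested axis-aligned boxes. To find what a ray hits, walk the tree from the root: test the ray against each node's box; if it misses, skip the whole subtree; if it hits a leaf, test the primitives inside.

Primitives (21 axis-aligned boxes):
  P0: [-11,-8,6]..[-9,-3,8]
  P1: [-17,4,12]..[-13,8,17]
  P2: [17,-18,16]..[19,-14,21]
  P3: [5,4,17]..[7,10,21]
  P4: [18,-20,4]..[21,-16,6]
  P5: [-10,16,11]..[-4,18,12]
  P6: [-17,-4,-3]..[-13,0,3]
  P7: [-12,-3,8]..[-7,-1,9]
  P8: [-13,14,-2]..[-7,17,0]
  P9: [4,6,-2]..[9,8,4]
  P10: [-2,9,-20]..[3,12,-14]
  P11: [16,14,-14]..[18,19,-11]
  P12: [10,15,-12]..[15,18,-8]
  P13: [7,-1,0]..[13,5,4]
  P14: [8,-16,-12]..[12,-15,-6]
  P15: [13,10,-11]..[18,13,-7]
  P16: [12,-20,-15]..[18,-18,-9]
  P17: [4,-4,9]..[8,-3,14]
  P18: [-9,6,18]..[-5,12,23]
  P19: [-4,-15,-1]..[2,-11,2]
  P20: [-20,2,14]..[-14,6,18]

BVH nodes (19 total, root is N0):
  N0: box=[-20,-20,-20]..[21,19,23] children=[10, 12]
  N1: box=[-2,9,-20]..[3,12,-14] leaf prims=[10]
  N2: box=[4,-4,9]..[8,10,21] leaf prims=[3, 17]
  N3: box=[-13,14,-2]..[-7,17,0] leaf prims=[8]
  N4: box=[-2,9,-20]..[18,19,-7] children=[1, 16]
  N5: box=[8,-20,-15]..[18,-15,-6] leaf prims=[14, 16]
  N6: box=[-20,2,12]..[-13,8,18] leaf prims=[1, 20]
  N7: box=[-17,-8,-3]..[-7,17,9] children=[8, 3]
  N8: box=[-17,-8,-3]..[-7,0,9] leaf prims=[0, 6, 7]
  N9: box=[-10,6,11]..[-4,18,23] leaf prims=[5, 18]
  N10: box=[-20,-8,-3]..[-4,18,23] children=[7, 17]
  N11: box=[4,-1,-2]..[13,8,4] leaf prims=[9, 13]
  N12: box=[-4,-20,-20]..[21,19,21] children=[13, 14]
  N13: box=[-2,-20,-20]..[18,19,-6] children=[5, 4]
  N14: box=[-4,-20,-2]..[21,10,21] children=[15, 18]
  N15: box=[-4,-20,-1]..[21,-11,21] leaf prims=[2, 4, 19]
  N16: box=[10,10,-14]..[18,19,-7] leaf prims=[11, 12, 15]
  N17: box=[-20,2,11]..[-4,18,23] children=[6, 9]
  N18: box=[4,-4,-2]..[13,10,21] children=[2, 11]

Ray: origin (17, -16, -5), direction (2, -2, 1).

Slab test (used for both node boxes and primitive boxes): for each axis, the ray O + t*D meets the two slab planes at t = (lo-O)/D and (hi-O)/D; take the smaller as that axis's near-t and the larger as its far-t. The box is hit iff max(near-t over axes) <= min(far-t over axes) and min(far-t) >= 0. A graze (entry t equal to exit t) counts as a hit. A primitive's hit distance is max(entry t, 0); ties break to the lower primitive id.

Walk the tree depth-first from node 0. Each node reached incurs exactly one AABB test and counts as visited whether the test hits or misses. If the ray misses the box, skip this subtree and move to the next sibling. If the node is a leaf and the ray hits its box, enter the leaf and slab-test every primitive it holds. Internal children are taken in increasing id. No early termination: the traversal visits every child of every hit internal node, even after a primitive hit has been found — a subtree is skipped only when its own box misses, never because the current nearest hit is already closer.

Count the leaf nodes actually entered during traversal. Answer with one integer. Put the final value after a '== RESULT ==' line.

Traverse from the root:
N0 x:[-37/2,2] y:[-35/2,2] z:[-15,28] -> hit [-15,2], descend [10, 12]
  N10 x:[-37/2,-21/2] y:[-17,-4] z:[2,28] -> miss, prune
  N12 x:[-21/2,2] y:[-35/2,2] z:[-15,26] -> hit [-21/2,2], descend [13, 14]
    N13 x:[-19/2,1/2] y:[-35/2,2] z:[-15,-1] -> miss, prune
    N14 x:[-21/2,2] y:[-13,2] z:[3,26] -> miss, prune

Summary -> nodes [0, 10, 12, 13, 14]; box-tests=5; leaf-entries=0; first=miss

== RESULT ==
0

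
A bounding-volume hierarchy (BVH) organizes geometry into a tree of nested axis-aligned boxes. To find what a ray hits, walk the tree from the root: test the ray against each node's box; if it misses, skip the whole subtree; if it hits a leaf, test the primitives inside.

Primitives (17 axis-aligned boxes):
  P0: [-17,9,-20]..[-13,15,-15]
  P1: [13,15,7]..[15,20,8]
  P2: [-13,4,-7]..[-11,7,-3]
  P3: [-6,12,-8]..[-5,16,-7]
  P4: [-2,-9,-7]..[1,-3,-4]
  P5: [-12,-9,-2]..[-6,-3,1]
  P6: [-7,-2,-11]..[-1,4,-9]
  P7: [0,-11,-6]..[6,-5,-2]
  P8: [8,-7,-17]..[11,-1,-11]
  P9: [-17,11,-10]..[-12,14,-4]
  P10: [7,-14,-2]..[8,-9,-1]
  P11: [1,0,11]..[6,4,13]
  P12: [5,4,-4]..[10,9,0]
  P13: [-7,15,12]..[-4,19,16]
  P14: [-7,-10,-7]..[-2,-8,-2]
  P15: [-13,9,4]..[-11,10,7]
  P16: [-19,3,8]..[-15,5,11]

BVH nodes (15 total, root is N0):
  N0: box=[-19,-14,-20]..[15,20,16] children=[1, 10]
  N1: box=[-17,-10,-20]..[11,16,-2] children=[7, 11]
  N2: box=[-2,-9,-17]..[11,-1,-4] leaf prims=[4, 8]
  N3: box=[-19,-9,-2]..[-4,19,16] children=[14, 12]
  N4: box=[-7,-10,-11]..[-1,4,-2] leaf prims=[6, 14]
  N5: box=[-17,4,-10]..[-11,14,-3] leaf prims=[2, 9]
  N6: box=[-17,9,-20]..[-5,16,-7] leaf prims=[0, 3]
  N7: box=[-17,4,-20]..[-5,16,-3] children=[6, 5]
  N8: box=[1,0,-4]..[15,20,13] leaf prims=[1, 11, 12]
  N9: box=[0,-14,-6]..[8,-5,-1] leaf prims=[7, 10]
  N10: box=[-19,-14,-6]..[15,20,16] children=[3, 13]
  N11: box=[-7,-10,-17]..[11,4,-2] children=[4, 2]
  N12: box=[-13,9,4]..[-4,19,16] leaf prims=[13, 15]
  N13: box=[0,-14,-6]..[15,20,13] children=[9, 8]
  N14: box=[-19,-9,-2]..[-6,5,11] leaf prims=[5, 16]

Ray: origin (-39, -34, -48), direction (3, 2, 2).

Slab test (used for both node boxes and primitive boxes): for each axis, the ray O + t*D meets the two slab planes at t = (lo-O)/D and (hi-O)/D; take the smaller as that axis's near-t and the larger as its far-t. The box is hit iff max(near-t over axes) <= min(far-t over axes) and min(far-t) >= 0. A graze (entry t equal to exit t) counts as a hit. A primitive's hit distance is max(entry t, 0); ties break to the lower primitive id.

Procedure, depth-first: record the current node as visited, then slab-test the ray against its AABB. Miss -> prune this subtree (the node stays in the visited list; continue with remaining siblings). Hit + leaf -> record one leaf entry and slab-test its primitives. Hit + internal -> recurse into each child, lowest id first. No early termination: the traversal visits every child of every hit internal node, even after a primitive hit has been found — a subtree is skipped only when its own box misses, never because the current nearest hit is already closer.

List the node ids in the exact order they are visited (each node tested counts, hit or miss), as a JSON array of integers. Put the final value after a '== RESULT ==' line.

Walk:
N0 x:[20/3,18] y:[10,27] z:[14,32] -> hit [14,18], descend [1, 10]
  N1 x:[22/3,50/3] y:[12,25] z:[14,23] -> hit [14,50/3], descend [7, 11]
    N7 x:[22/3,34/3] y:[19,25] z:[14,45/2] -> miss, prune
    N11 x:[32/3,50/3] y:[12,19] z:[31/2,23] -> hit [31/2,50/3], descend [2, 4]
      N2 x:[37/3,50/3] y:[25/2,33/2] z:[31/2,22] -> hit [31/2,33/2] leaf, test {P4(miss), P8@t=47/3}
      N4 x:[32/3,38/3] y:[12,19] z:[37/2,23] -> miss, prune
  N10 x:[20/3,18] y:[10,27] z:[21,32] -> miss, prune

order=[0, 1, 7, 11, 2, 4, 10]  |boxes|=7  |leaves|=1  hit=P8

== RESULT ==
[0, 1, 7, 11, 2, 4, 10]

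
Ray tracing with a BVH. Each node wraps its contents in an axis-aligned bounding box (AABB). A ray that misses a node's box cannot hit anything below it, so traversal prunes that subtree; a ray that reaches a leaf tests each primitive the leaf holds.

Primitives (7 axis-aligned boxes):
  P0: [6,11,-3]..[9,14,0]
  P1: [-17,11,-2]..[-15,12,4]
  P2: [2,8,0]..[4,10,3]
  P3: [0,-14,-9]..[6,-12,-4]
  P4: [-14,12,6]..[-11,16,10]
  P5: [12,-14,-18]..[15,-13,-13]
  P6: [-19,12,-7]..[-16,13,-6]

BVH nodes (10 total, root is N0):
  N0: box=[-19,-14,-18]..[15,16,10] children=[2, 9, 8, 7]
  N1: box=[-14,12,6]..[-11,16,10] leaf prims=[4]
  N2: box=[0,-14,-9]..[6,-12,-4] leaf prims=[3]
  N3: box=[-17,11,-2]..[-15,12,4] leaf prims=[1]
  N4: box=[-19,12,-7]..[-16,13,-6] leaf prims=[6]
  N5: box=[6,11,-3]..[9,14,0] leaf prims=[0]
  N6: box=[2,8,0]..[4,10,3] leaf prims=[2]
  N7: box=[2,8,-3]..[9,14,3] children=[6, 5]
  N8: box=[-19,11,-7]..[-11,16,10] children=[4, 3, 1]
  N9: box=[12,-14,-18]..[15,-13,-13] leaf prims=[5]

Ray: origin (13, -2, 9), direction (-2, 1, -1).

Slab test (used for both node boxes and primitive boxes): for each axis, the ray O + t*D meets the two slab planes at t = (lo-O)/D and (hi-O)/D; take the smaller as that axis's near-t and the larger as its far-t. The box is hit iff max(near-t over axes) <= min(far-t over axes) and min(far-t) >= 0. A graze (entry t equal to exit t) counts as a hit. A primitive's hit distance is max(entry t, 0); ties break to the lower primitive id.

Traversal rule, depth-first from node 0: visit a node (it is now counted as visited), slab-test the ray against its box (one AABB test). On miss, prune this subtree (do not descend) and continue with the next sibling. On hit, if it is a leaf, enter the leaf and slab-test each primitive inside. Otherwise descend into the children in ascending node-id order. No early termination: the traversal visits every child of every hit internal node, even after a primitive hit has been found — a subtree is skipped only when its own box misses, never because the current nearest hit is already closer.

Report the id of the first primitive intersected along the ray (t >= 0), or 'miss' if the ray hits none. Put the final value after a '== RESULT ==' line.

Trace the traversal:
N0 x:[-1,16] y:[-12,18] z:[-1,27] -> hit [-1,16], descend [2, 7, 8, 9]
  N2 x:[7/2,13/2] y:[-12,-10] z:[13,18] -> miss, prune
  N7 x:[2,11/2] y:[10,16] z:[6,12] -> miss, prune
  N8 x:[12,16] y:[13,18] z:[-1,16] -> hit [13,16], descend [1, 3, 4]
    N1 x:[12,27/2] y:[14,18] z:[-1,3] -> miss, prune
    N3 x:[14,15] y:[13,14] z:[5,11] -> miss, prune
    N4 x:[29/2,16] y:[14,15] z:[15,16] -> hit [15,15] leaf, test {P6@t=15}
  N9 x:[-1,1/2] y:[-12,-11] z:[22,27] -> miss, prune

order=[0, 2, 7, 8, 1, 3, 4, 9]  |boxes|=8  |leaves|=1  hit=P6

== RESULT ==
6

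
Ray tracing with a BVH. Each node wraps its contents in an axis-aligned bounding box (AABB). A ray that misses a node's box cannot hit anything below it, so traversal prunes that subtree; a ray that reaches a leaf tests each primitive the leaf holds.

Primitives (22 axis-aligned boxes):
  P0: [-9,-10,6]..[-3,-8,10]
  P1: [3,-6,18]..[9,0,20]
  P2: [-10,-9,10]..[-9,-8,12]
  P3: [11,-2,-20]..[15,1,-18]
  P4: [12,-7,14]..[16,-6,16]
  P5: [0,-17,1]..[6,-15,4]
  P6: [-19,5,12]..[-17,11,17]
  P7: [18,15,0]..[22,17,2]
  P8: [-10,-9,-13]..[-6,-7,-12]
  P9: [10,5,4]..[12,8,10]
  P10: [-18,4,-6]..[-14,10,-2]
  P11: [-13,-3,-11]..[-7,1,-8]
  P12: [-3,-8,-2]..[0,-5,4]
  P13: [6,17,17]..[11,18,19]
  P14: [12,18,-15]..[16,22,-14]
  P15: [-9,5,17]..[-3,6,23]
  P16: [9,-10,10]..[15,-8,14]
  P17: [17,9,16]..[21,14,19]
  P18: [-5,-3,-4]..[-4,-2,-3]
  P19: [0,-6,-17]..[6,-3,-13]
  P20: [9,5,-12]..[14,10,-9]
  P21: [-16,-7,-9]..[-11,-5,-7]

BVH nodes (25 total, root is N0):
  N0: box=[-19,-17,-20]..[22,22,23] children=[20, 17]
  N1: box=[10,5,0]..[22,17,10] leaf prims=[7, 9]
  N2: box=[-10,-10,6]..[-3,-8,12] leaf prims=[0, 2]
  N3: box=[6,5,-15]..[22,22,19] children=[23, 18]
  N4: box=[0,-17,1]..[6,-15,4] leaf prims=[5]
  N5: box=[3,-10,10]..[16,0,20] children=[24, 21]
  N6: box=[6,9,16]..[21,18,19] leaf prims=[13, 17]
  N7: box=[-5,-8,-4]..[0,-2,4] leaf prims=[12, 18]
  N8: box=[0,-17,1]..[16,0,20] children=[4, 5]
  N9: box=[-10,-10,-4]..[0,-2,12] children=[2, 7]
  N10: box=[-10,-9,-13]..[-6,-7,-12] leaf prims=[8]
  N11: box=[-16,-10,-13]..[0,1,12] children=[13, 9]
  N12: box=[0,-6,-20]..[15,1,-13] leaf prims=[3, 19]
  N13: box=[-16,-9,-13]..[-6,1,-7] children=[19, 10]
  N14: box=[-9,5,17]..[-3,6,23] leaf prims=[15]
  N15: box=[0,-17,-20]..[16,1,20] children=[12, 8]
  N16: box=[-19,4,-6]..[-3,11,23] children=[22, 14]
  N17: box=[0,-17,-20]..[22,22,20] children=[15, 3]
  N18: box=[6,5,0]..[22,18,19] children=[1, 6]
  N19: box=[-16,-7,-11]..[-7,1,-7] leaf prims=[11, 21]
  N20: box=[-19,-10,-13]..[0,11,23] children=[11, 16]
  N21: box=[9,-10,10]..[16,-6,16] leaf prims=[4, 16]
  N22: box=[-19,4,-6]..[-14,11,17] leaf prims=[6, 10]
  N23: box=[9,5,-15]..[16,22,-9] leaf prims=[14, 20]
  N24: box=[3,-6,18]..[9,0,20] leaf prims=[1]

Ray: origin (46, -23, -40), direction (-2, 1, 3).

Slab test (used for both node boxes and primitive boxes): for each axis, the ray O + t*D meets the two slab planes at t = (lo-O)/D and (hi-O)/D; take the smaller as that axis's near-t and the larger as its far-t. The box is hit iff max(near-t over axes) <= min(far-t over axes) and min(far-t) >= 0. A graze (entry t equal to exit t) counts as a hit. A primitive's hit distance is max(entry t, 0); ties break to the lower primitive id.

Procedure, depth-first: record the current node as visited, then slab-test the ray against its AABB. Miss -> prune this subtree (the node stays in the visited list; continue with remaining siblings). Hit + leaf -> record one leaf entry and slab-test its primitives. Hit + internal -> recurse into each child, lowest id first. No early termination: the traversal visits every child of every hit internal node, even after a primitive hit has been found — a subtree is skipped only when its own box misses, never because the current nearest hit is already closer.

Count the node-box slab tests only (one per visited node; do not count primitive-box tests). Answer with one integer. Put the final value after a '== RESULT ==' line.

Walk:
N0 x:[12,65/2] y:[6,45] z:[20/3,21] -> hit [12,21], descend [17, 20]
  N17 x:[12,23] y:[6,45] z:[20/3,20] -> hit [12,20], descend [3, 15]
    N3 x:[12,20] y:[28,45] z:[25/3,59/3] -> miss, prune
    N15 x:[15,23] y:[6,24] z:[20/3,20] -> hit [15,20], descend [8, 12]
      N8 x:[15,23] y:[6,23] z:[41/3,20] -> hit [15,20], descend [4, 5]
        N4 x:[20,23] y:[6,8] z:[41/3,44/3] -> miss, prune
        N5 x:[15,43/2] y:[13,23] z:[50/3,20] -> hit [50/3,20], descend [21, 24]
          N21 x:[15,37/2] y:[13,17] z:[50/3,56/3] -> hit [50/3,17] leaf, test {P4(miss), P16(miss)}
          N24 x:[37/2,43/2] y:[17,23] z:[58/3,20] -> hit [58/3,20] leaf, test {P1@t=58/3}
      N12 x:[31/2,23] y:[17,24] z:[20/3,9] -> miss, prune
  N20 x:[23,65/2] y:[13,34] z:[9,21] -> miss, prune

Summary -> nodes [0, 17, 3, 15, 8, 4, 5, 21, 24, 12, 20]; box-tests=11; leaf-entries=2; first=P1

== RESULT ==
11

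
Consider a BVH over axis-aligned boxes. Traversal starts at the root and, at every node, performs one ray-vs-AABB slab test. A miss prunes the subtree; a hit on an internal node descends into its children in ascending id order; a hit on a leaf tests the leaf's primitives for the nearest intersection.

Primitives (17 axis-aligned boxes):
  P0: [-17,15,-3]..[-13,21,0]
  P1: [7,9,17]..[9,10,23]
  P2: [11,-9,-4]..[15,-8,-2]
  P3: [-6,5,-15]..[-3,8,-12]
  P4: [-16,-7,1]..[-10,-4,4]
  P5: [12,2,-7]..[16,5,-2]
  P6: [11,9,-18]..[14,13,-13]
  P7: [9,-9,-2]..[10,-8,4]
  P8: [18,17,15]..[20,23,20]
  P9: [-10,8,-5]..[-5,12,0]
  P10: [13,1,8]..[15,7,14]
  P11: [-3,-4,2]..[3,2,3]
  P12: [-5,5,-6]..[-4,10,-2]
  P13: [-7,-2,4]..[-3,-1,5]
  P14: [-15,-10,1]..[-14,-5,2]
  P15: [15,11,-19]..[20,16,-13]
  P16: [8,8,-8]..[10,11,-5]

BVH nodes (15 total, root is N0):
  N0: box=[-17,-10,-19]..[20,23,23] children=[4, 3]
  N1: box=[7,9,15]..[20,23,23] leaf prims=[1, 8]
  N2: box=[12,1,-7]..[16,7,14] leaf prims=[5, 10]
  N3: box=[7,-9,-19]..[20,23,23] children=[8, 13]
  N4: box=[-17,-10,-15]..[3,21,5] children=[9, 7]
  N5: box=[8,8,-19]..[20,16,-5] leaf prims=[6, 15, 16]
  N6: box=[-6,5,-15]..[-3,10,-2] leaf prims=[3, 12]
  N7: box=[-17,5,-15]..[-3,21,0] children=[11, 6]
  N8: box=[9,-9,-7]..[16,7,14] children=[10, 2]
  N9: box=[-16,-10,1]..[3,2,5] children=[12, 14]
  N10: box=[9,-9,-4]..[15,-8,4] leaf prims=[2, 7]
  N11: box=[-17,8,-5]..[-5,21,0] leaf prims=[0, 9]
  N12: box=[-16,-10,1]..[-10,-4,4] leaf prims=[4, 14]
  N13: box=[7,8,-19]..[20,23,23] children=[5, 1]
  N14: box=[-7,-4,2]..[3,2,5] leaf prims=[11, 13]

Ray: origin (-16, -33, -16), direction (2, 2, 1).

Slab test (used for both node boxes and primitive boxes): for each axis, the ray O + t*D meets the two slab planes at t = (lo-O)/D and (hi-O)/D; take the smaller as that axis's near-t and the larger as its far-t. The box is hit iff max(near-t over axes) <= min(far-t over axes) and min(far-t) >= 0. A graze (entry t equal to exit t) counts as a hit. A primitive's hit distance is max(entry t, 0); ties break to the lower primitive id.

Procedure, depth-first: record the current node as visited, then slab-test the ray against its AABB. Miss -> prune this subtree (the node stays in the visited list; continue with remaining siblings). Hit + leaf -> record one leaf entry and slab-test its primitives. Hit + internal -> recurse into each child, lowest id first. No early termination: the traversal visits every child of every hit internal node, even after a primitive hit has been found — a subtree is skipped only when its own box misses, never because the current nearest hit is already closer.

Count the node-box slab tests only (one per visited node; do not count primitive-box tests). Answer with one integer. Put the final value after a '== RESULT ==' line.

Traverse from the root:
N0 x:[-1/2,18] y:[23/2,28] z:[-3,39] -> hit [23/2,18], descend [3, 4]
  N3 x:[23/2,18] y:[12,28] z:[-3,39] -> hit [12,18], descend [8, 13]
    N8 x:[25/2,16] y:[12,20] z:[9,30] -> hit [25/2,16], descend [2, 10]
      N2 x:[14,16] y:[17,20] z:[9,30] -> miss, prune
      N10 x:[25/2,31/2] y:[12,25/2] z:[12,20] -> hit [25/2,25/2] leaf, test {P2(miss), P7(miss)}
    N13 x:[23/2,18] y:[41/2,28] z:[-3,39] -> miss, prune
  N4 x:[-1/2,19/2] y:[23/2,27] z:[1,21] -> miss, prune

order=[0, 3, 8, 2, 10, 13, 4]  |boxes|=7  |leaves|=1  hit=miss

== RESULT ==
7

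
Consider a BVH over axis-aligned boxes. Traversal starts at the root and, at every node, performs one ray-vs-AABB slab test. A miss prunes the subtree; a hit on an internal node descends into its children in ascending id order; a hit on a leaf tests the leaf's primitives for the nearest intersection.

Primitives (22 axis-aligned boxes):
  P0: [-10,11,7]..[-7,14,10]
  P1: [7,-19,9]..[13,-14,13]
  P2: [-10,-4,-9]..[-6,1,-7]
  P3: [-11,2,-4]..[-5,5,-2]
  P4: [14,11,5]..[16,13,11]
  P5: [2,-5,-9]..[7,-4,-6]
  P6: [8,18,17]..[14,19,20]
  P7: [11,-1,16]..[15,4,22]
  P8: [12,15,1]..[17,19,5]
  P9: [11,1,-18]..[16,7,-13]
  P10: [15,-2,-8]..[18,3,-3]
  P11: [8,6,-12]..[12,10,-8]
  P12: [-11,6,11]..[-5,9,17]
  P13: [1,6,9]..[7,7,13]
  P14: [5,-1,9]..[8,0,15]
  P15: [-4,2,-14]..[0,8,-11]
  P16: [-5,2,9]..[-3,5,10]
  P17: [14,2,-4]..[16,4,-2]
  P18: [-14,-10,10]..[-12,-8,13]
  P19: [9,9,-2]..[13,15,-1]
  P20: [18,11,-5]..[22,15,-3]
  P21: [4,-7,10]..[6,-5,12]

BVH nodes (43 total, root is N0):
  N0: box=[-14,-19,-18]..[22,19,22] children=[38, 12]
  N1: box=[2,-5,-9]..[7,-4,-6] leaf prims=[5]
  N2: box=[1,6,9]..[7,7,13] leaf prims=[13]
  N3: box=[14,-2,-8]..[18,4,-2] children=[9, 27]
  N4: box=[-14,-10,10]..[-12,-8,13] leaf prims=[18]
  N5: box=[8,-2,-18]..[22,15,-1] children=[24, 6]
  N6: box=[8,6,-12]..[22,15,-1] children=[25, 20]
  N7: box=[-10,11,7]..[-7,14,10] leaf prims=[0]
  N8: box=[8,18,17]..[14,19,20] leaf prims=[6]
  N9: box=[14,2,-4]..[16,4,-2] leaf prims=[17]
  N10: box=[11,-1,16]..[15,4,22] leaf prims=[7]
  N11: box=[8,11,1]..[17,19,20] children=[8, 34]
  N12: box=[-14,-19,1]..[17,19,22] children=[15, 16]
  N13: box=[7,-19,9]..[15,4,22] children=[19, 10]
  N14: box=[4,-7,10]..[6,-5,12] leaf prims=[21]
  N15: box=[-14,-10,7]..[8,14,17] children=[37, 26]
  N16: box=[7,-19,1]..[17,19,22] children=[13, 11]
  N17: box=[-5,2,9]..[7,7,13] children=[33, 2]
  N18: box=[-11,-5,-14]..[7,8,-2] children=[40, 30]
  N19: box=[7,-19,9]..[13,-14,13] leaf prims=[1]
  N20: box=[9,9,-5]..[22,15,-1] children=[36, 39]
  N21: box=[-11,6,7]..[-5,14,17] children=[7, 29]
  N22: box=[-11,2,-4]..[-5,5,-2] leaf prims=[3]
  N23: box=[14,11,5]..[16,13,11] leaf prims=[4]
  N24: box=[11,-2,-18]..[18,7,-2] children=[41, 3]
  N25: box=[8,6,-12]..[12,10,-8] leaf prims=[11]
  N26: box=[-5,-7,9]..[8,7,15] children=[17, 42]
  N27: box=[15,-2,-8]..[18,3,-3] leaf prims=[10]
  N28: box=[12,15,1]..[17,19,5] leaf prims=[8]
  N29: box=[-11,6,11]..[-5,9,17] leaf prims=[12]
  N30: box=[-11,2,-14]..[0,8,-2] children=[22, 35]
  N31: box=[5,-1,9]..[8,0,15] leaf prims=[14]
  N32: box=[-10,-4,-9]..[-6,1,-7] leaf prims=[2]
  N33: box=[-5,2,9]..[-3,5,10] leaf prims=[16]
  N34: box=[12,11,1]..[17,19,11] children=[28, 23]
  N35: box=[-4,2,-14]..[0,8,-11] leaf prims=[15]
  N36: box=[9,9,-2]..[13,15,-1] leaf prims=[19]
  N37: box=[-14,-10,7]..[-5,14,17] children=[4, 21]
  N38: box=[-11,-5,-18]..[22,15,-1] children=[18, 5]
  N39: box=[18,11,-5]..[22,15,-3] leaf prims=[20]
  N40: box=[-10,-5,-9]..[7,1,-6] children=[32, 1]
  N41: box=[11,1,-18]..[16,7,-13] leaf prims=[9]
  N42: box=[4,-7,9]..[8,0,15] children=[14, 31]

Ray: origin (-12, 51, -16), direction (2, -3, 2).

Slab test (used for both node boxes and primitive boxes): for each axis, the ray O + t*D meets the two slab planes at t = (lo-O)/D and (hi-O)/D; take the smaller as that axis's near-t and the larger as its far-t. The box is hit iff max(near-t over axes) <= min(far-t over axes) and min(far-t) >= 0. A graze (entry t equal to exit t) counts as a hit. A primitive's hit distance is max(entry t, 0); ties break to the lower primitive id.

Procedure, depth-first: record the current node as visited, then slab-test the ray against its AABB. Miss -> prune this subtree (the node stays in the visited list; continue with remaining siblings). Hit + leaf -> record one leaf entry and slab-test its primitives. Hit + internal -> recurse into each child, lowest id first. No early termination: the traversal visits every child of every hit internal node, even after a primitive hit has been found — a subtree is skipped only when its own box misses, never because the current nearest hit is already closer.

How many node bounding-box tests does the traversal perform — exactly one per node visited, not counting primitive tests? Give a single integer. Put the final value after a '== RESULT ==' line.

Traverse from the root:
N0 x:[-1,17] y:[32/3,70/3] z:[-1,19] -> hit [32/3,17], descend [12, 38]
  N12 x:[-1,29/2] y:[32/3,70/3] z:[17/2,19] -> hit [32/3,29/2], descend [15, 16]
    N15 x:[-1,10] y:[37/3,61/3] z:[23/2,33/2] -> miss, prune
    N16 x:[19/2,29/2] y:[32/3,70/3] z:[17/2,19] -> hit [32/3,29/2], descend [11, 13]
      N11 x:[10,29/2] y:[32/3,40/3] z:[17/2,18] -> hit [32/3,40/3], descend [8, 34]
        N8 x:[10,13] y:[32/3,11] z:[33/2,18] -> miss, prune
        N34 x:[12,29/2] y:[32/3,40/3] z:[17/2,27/2] -> hit [12,40/3], descend [23, 28]
          N23 x:[13,14] y:[38/3,40/3] z:[21/2,27/2] -> hit [13,40/3] leaf, test {P4@t=13}
          N28 x:[12,29/2] y:[32/3,12] z:[17/2,21/2] -> miss, prune
      N13 x:[19/2,27/2] y:[47/3,70/3] z:[25/2,19] -> miss, prune
  N38 x:[1/2,17] y:[12,56/3] z:[-1,15/2] -> miss, prune

order=[0, 12, 15, 16, 11, 8, 34, 23, 28, 13, 38]  |boxes|=11  |leaves|=1  hit=P4

== RESULT ==
11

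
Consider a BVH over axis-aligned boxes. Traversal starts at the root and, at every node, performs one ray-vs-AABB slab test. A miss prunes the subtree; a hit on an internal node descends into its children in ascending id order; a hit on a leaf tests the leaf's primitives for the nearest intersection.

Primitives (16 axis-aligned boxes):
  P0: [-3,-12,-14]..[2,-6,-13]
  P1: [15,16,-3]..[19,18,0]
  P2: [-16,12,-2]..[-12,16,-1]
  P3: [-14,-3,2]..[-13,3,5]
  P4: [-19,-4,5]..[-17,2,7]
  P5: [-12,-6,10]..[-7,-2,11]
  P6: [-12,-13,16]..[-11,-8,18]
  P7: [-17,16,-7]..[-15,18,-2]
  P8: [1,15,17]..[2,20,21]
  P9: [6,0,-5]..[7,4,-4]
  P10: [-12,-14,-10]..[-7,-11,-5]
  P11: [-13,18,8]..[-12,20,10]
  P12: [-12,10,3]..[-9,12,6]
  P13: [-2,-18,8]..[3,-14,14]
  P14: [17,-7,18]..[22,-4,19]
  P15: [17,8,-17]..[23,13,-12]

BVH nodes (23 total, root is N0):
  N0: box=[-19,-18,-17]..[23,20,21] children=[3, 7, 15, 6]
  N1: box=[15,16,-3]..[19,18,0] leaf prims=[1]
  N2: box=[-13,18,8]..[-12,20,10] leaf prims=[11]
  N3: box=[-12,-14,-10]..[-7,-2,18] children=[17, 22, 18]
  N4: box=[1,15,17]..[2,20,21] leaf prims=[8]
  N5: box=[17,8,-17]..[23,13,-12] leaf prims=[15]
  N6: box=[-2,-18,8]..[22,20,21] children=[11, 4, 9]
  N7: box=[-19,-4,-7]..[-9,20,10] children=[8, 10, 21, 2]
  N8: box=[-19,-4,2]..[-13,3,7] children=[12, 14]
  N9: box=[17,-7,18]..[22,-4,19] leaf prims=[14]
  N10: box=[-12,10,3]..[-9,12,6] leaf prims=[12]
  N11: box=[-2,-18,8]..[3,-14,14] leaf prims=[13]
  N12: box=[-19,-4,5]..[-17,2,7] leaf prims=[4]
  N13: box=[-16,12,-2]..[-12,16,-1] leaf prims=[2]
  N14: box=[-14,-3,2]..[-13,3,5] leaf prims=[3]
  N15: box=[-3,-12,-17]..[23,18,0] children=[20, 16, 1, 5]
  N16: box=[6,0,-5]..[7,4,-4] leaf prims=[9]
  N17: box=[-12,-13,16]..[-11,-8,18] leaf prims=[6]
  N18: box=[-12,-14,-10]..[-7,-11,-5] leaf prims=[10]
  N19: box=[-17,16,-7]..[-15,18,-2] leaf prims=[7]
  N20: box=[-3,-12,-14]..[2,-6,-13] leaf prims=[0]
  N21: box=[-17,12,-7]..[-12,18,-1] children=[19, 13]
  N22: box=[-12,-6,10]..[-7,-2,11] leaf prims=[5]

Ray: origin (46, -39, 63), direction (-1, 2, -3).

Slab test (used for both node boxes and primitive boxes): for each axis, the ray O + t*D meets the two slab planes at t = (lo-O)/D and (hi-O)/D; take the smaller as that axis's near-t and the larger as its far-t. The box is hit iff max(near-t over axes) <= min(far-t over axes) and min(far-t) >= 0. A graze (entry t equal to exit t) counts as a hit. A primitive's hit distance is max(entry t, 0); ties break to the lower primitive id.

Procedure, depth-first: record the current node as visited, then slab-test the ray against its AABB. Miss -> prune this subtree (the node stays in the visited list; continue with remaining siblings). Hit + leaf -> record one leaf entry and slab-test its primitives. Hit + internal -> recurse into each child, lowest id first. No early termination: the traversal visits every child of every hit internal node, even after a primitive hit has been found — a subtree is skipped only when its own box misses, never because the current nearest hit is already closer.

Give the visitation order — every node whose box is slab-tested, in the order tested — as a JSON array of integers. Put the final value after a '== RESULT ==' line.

Walk:
N0 x:[23,65] y:[21/2,59/2] z:[14,80/3] -> hit [23,80/3], descend [3, 6, 7, 15]
  N3 x:[53,58] y:[25/2,37/2] z:[15,73/3] -> miss, prune
  N6 x:[24,48] y:[21/2,59/2] z:[14,55/3] -> miss, prune
  N7 x:[55,65] y:[35/2,59/2] z:[53/3,70/3] -> miss, prune
  N15 x:[23,49] y:[27/2,57/2] z:[21,80/3] -> hit [23,80/3], descend [1, 5, 16, 20]
    N1 x:[27,31] y:[55/2,57/2] z:[21,22] -> miss, prune
    N5 x:[23,29] y:[47/2,26] z:[25,80/3] -> hit [25,26] leaf, test {P15@t=25}
    N16 x:[39,40] y:[39/2,43/2] z:[67/3,68/3] -> miss, prune
    N20 x:[44,49] y:[27/2,33/2] z:[76/3,77/3] -> miss, prune

Summary -> nodes [0, 3, 6, 7, 15, 1, 5, 16, 20]; box-tests=9; leaf-entries=1; first=P15

== RESULT ==
[0, 3, 6, 7, 15, 1, 5, 16, 20]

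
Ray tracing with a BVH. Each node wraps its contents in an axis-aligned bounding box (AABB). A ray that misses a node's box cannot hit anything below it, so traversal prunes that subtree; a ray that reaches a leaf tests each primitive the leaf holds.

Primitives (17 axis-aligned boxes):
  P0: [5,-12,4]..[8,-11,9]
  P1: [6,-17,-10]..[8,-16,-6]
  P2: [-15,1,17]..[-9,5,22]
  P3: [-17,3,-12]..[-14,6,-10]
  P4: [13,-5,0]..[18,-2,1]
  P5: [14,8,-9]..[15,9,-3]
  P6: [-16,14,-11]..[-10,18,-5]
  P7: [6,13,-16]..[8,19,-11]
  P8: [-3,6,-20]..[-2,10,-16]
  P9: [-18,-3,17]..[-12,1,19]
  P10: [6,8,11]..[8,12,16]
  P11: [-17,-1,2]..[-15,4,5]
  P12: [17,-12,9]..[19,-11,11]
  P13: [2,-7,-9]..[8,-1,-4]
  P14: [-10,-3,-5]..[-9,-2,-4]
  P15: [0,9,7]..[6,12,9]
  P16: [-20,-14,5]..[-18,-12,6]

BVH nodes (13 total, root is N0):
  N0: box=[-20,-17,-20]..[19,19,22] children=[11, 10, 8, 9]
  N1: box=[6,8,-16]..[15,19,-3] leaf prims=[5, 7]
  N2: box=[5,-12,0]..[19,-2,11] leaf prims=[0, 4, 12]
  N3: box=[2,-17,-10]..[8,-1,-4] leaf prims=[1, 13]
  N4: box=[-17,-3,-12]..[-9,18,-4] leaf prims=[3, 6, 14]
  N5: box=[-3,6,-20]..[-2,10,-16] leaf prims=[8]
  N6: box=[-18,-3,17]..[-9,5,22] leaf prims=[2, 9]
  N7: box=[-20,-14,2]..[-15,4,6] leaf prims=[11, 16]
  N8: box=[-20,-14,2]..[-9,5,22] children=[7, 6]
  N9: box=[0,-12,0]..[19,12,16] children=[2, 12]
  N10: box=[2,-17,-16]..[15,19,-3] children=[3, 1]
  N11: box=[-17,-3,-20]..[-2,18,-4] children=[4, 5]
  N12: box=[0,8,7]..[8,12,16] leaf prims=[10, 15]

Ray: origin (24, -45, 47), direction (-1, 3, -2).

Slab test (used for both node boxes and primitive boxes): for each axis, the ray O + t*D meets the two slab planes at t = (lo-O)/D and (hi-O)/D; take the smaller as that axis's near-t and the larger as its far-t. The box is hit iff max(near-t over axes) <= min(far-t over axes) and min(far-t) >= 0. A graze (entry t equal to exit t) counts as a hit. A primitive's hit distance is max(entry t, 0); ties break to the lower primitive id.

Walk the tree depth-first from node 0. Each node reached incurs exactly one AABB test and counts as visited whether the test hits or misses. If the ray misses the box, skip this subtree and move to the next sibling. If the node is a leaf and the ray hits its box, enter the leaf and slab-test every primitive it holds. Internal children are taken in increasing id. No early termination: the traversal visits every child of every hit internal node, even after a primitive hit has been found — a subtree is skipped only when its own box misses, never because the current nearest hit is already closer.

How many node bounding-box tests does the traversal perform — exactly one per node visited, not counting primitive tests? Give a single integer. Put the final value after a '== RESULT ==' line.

Trace the traversal:
N0 x:[5,44] y:[28/3,64/3] z:[25/2,67/2] -> hit [25/2,64/3], descend [8, 9, 10, 11]
  N8 x:[33,44] y:[31/3,50/3] z:[25/2,45/2] -> miss, prune
  N9 x:[5,24] y:[11,19] z:[31/2,47/2] -> hit [31/2,19], descend [2, 12]
    N2 x:[5,19] y:[11,43/3] z:[18,47/2] -> miss, prune
    N12 x:[16,24] y:[53/3,19] z:[31/2,20] -> hit [53/3,19] leaf, test {P10@t=53/3, P15@t=19}
  N10 x:[9,22] y:[28/3,64/3] z:[25,63/2] -> miss, prune
  N11 x:[26,41] y:[14,21] z:[51/2,67/2] -> miss, prune

Visited [0, 8, 9, 2, 12, 10, 11]. Tests: 7 box, 1 leaf. Nearest: P10.

== RESULT ==
7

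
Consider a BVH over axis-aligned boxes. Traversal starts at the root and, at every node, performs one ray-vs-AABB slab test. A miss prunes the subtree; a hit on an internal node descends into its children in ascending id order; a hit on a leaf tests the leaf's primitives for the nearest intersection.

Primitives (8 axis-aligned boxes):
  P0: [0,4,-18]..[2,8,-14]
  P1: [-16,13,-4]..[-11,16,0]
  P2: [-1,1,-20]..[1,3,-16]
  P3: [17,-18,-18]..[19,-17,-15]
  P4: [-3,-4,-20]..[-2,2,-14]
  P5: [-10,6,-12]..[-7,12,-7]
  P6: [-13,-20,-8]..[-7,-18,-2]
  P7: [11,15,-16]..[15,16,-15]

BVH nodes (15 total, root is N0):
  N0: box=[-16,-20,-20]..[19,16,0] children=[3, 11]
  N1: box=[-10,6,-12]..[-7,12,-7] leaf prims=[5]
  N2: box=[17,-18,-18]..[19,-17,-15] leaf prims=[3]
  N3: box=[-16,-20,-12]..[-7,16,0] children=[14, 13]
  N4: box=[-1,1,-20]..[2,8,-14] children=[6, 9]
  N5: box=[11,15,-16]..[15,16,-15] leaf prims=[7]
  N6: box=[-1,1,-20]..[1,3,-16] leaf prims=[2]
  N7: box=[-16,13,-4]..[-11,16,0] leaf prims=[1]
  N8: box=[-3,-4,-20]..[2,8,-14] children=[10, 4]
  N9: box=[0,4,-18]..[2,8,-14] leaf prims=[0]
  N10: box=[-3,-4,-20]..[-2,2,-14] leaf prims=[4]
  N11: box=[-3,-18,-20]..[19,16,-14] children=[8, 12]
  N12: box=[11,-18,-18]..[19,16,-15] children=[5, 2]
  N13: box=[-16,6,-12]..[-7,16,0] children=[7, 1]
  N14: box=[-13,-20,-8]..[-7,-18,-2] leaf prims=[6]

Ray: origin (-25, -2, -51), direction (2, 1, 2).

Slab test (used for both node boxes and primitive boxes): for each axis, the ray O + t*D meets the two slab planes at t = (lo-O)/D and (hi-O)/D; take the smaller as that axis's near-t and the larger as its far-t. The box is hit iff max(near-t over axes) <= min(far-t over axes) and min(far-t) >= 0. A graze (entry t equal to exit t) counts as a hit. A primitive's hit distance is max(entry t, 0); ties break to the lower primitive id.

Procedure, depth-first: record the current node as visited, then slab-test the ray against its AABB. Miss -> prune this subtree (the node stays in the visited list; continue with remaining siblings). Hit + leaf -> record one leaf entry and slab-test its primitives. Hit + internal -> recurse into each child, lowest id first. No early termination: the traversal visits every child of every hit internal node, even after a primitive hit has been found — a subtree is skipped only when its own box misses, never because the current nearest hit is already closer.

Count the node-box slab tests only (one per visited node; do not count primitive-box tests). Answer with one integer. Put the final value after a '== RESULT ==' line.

Walk:
N0 x:[9/2,22] y:[-18,18] z:[31/2,51/2] -> hit [31/2,18], descend [3, 11]
  N3 x:[9/2,9] y:[-18,18] z:[39/2,51/2] -> miss, prune
  N11 x:[11,22] y:[-16,18] z:[31/2,37/2] -> hit [31/2,18], descend [8, 12]
    N8 x:[11,27/2] y:[-2,10] z:[31/2,37/2] -> miss, prune
    N12 x:[18,22] y:[-16,18] z:[33/2,18] -> hit [18,18], descend [2, 5]
      N2 x:[21,22] y:[-16,-15] z:[33/2,18] -> miss, prune
      N5 x:[18,20] y:[17,18] z:[35/2,18] -> hit [18,18] leaf, test {P7@t=18}

order=[0, 3, 11, 8, 12, 2, 5]  |boxes|=7  |leaves|=1  hit=P7

== RESULT ==
7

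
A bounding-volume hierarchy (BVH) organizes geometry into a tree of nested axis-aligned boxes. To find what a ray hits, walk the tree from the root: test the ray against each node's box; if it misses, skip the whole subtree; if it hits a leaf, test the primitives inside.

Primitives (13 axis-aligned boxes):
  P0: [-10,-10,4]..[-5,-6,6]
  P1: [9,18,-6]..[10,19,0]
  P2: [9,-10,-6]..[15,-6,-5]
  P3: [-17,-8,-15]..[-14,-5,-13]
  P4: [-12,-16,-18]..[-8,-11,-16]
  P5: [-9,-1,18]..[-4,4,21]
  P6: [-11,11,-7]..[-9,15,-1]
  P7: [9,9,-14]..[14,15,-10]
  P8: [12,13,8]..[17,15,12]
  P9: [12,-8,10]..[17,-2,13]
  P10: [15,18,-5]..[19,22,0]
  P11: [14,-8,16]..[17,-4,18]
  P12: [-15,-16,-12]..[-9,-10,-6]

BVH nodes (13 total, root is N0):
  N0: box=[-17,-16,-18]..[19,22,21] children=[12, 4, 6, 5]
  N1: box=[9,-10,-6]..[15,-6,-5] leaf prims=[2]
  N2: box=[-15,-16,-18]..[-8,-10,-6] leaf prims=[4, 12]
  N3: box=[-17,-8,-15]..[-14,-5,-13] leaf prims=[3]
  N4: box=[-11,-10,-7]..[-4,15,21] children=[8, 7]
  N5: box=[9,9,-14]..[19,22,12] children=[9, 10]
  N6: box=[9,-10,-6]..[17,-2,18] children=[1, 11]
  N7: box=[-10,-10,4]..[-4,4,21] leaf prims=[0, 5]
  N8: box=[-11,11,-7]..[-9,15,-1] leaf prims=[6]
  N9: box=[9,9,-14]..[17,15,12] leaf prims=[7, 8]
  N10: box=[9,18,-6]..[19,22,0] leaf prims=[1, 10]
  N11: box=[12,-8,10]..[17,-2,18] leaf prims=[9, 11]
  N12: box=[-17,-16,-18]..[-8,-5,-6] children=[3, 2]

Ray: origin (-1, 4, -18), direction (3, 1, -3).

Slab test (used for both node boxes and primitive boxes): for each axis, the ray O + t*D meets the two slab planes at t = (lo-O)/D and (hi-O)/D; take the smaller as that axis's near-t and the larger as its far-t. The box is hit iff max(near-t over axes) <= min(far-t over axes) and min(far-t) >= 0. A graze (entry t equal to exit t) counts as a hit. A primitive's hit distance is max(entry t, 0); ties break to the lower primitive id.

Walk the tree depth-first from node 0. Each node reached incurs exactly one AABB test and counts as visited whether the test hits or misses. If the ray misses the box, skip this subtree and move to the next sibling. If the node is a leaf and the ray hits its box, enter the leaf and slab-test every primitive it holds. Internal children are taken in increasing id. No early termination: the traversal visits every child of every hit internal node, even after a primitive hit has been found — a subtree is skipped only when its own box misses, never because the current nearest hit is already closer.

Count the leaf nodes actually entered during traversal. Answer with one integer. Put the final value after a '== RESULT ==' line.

Walk:
N0 x:[-16/3,20/3] y:[-20,18] z:[-13,0] -> hit [-16/3,0], descend [4, 5, 6, 12]
  N4 x:[-10/3,-1] y:[-14,11] z:[-13,-11/3] -> miss, prune
  N5 x:[10/3,20/3] y:[5,18] z:[-10,-4/3] -> miss, prune
  N6 x:[10/3,6] y:[-14,-6] z:[-12,-4] -> miss, prune
  N12 x:[-16/3,-7/3] y:[-20,-9] z:[-4,0] -> miss, prune

order=[0, 4, 5, 6, 12]  |boxes|=5  |leaves|=0  hit=miss

== RESULT ==
0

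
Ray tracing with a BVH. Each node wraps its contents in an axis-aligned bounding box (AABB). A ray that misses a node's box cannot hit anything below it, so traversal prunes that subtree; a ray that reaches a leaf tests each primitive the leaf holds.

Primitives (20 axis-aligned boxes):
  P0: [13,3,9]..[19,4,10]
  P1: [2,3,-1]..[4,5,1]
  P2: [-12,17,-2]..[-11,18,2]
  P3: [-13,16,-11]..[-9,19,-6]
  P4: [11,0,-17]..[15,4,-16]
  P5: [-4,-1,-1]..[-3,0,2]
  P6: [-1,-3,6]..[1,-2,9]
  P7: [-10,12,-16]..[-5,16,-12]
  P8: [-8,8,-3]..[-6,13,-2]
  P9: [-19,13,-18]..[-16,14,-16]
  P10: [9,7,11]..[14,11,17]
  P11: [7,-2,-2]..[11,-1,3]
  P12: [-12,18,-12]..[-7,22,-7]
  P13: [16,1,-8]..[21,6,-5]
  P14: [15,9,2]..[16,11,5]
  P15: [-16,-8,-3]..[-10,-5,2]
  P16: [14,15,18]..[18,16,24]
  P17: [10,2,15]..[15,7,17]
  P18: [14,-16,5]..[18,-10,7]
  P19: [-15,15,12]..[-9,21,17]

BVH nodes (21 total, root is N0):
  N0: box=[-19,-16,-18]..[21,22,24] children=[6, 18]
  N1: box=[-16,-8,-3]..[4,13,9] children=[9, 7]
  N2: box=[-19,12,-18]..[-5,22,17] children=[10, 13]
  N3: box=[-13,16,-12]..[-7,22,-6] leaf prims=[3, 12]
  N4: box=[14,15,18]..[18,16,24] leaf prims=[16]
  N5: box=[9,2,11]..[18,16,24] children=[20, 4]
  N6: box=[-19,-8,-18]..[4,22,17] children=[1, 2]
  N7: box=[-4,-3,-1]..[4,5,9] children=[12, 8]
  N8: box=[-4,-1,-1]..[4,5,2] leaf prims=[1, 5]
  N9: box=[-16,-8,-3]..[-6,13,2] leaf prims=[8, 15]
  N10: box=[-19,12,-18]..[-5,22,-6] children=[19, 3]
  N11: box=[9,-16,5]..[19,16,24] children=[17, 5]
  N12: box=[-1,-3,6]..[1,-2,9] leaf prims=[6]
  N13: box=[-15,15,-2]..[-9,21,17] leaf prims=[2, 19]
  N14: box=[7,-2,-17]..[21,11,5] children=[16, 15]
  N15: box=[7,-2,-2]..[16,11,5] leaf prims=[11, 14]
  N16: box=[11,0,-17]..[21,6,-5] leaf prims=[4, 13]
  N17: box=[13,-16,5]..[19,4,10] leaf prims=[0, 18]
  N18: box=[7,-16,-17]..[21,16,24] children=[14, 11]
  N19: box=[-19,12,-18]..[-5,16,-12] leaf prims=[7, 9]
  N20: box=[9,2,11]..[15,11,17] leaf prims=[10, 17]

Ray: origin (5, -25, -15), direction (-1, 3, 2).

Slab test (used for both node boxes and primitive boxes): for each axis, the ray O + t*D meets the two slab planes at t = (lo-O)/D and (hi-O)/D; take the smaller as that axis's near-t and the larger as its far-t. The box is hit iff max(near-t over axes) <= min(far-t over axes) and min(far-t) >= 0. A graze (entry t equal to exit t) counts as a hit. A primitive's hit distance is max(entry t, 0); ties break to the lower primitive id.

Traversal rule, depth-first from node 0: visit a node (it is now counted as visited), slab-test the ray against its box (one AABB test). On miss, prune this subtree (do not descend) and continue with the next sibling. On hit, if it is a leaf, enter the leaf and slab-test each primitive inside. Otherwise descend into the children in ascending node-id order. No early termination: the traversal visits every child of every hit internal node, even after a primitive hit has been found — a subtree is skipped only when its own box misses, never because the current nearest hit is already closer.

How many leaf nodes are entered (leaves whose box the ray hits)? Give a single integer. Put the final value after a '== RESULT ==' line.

Walk:
N0 x:[-16,24] y:[3,47/3] z:[-3/2,39/2] -> hit [3,47/3], descend [6, 18]
  N6 x:[1,24] y:[17/3,47/3] z:[-3/2,16] -> hit [17/3,47/3], descend [1, 2]
    N1 x:[1,21] y:[17/3,38/3] z:[6,12] -> hit [6,12], descend [7, 9]
      N7 x:[1,9] y:[22/3,10] z:[7,12] -> hit [22/3,9], descend [8, 12]
        N8 x:[1,9] y:[8,10] z:[7,17/2] -> hit [8,17/2] leaf, test {P1(miss), P5@t=8}
        N12 x:[4,6] y:[22/3,23/3] z:[21/2,12] -> miss, prune
      N9 x:[11,21] y:[17/3,38/3] z:[6,17/2] -> miss, prune
    N2 x:[10,24] y:[37/3,47/3] z:[-3/2,16] -> hit [37/3,47/3], descend [10, 13]
      N10 x:[10,24] y:[37/3,47/3] z:[-3/2,9/2] -> miss, prune
      N13 x:[14,20] y:[40/3,46/3] z:[13/2,16] -> hit [14,46/3] leaf, test {P2(miss), P19@t=14}
  N18 x:[-16,-2] y:[3,41/3] z:[-1,39/2] -> miss, prune

Summary -> nodes [0, 6, 1, 7, 8, 12, 9, 2, 10, 13, 18]; box-tests=11; leaf-entries=2; first=P5

== RESULT ==
2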